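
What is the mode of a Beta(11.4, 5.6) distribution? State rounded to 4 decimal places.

The density x^(α−1)(1−x)^(β−1) is maximised at (α−1)/(α+β−2) = 10.4/15.0 = 0.6933.

0.6933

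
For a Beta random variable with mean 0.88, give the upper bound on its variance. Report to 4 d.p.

For fixed mean μ the Beta variance is μ(1−μ)/(α+β+1), increasing as α+β decreases.
Its least upper bound (not attained) is μ(1−μ) = 0.88·0.12 = 0.1056.

0.1056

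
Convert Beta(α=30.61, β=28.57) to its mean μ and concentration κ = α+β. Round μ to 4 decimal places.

κ = α+β = 30.61+28.57 = 59.18; μ = α/κ = 30.61/59.18 = 0.5172.

μ = 0.5172, κ = 59.18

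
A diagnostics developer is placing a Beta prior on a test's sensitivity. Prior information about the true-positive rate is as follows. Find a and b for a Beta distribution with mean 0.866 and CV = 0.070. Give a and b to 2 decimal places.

Var = (CV·μ)² = (0.070×0.866)² = 0.003675.
a+b = μ(1−μ)/Var − 1 = 0.116044/0.003675 − 1 = 30.5785.
Thus a = 0.866·30.5785 = 26.48 and b = 0.134·30.5785 = 4.10.

a = 26.48, b = 4.10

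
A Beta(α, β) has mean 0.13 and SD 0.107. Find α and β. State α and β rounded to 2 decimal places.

σ² = 0.107² = 0.011449.
With s = α+β, Var = μ(1−μ)/(s+1), so s+1 = (0.13×0.87)/0.011449 = 9.8786 and s = 8.8786.
α = μs = 1.15, β = (1−μ)s = 7.72.

α = 1.15, β = 7.72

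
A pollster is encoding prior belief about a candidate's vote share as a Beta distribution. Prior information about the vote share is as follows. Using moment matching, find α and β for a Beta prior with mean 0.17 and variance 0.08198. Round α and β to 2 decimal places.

α = 0.12, β = 0.60

Write ν = α+β; then α = μν and Var = μ(1−μ)/(ν+1).
ν = μ(1−μ)/Var − 1 = 0.1411/0.08198 − 1 = 0.7212.
α = 0.17·0.7212 = 0.12, β = 0.83·0.7212 = 0.60.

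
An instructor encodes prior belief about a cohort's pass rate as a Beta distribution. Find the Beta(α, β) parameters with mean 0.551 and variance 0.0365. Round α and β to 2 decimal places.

Write ν = α+β; then α = μν and Var = μ(1−μ)/(ν+1).
ν = μ(1−μ)/Var − 1 = 0.247399/0.0365 − 1 = 5.7781.
α = 0.551·5.7781 = 3.18, β = 0.449·5.7781 = 2.59.

α = 3.18, β = 2.59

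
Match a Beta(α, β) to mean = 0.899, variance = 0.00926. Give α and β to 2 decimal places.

By moment matching, α+β = μ(1−μ)/σ² − 1 = (0.899·0.101)/0.00926 − 1 = 9.8055 − 1 = 8.8055.
Since α/(α+β) = μ, α = 0.899·8.8055 = 7.92 and β = 0.101·8.8055 = 0.89.

α = 7.92, β = 0.89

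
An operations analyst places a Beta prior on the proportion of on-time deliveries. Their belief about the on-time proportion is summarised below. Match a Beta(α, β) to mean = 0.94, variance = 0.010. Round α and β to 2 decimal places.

Write ν = α+β; then α = μν and Var = μ(1−μ)/(ν+1).
ν = μ(1−μ)/Var − 1 = 0.0564/0.010 − 1 = 4.6400.
α = 0.94·4.6400 = 4.36, β = 0.06·4.6400 = 0.28.

α = 4.36, β = 0.28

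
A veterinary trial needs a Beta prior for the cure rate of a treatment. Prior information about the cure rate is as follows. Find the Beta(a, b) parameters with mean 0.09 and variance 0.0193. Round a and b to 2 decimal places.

a = 0.29, b = 2.95

By moment matching, a+b = μ(1−μ)/σ² − 1 = (0.09·0.91)/0.0193 − 1 = 4.2435 − 1 = 3.2435.
Since a/(a+b) = μ, a = 0.09·3.2435 = 0.29 and b = 0.91·3.2435 = 2.95.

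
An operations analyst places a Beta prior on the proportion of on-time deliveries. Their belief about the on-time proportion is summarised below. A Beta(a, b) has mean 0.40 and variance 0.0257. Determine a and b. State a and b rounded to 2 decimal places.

a = 3.34, b = 5.00

By moment matching, a+b = μ(1−μ)/σ² − 1 = (0.40·0.60)/0.0257 − 1 = 9.3385 − 1 = 8.3385.
Since a/(a+b) = μ, a = 0.40·8.3385 = 3.34 and b = 0.60·8.3385 = 5.00.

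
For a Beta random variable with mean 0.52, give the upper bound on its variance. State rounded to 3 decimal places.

0.250

Var = μ(1−μ)/(α+β+1), which approaches μ(1−μ) as α+β → 0.
So the supremum is μ(1−μ) = 0.52×0.48 = 0.250.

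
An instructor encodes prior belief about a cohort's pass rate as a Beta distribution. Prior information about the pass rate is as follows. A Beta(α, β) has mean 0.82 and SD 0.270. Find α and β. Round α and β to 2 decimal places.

First σ² = 0.072900. Setting α = μn, β = (1−μ)n with n = α+β,
μ(1−μ)/(n+1) = 0.072900 ⇒ n+1 = 0.1476/0.072900 = 2.0247 ⇒ n = 1.0247.
Hence α = 0.82×1.0247 = 0.84, β = 0.18×1.0247 = 0.18.

α = 0.84, β = 0.18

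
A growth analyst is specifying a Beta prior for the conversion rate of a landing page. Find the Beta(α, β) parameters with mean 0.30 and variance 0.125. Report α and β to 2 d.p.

α = 0.20, β = 0.48

By moment matching, α+β = μ(1−μ)/σ² − 1 = (0.30·0.70)/0.125 − 1 = 1.6800 − 1 = 0.6800.
Since α/(α+β) = μ, α = 0.30·0.6800 = 0.20 and β = 0.70·0.6800 = 0.48.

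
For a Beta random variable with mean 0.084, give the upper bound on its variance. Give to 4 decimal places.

For fixed mean μ the Beta variance is μ(1−μ)/(α+β+1), increasing as α+β decreases.
Its least upper bound (not attained) is μ(1−μ) = 0.084·0.916 = 0.0769.

0.0769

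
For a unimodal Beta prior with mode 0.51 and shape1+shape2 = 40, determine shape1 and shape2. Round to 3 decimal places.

shape1 = 20.380, shape2 = 19.620

Since the density peak of Beta(shape1,shape2) is at (shape1−1)/(shape1+shape2−2),
shape1 = 1 + 0.51(40−2) = 20.380 and shape2 = 40 − 20.380 = 19.620.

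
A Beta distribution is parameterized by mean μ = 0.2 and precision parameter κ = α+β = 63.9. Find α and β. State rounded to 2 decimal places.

α = 12.78, β = 51.12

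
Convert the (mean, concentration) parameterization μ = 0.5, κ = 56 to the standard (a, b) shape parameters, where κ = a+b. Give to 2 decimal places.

Split κ in proportion μ : (1−μ): a = 0.5·56 = 28.00, b = 56 − 28.00 = 28.00.

a = 28.00, b = 28.00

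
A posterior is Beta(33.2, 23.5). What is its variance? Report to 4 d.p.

α+β = 56.7 and αβ = 780.20, so Var = αβ/[(α+β)²(α+β+1)] = 780.20/185499.153 = 0.0042.

0.0042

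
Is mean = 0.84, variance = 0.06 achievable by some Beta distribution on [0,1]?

For any Beta, Var(X) < E[X]·(1−E[X]).
Here μ(1−μ) = 0.84×0.16 = 0.1344, and 0.06 < 0.1344.

Yes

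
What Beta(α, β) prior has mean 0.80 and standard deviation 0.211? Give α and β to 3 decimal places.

α = 2.075, β = 0.519

Variance = 0.211² = 0.044521. The moment-matching identity α+β = μ(1−μ)/Var − 1 gives
α+β = 0.1600/0.044521 − 1 = 2.5938, so α = μ·2.5938 = 2.075 and β = (1−μ)·2.5938 = 0.519.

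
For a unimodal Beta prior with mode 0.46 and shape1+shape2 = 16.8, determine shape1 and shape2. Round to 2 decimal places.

shape1 = 7.81, shape2 = 8.99

Mode = (shape1−1)/(κ−2) with κ = shape1+shape2, so shape1−1 = 0.46·14.8 = 6.81.
shape1 = 7.81; shape2 = κ − shape1 = 8.99.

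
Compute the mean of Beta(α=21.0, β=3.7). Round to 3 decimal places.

The Beta mean is α/(α+β) = 21.0/(21.0+3.7) = 0.850.

0.850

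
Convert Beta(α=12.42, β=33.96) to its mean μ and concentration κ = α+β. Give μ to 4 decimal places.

κ = α+β = 12.42+33.96 = 46.38; μ = α/κ = 12.42/46.38 = 0.2678.

μ = 0.2678, κ = 46.38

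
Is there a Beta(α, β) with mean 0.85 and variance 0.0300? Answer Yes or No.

For any Beta, Var(X) < E[X]·(1−E[X]).
Here μ(1−μ) = 0.85×0.15 = 0.1275, and 0.0300 < 0.1275.

Yes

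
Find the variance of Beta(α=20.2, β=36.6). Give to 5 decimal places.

Var = αβ/[(α+β)²(α+β+1)] = (20.2×36.6)/(56.8²×57.8) = 739.32/186476.672 = 0.00396.

0.00396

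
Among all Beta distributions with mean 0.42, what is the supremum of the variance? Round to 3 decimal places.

Var = μ(1−μ)/(α+β+1), which approaches μ(1−μ) as α+β → 0.
So the supremum is μ(1−μ) = 0.42×0.58 = 0.244.

0.244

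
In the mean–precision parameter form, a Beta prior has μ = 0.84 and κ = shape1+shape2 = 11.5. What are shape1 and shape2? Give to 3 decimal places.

shape1 = μκ = 0.84×11.5 = 9.660 and shape2 = (1−μ)κ = 0.16×11.5 = 1.840.

shape1 = 9.660, shape2 = 1.840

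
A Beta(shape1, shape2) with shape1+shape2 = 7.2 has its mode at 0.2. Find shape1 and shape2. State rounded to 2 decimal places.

shape1 = 2.04, shape2 = 5.16

For shape1,shape2>1 the mode is (shape1−1)/(shape1+shape2−2), so shape1 = mode·(κ−2)+1 = 0.2×5.2+1 = 2.04.
And shape2 = (1−mode)·(κ−2)+1 = 0.8×5.2+1 = 5.16.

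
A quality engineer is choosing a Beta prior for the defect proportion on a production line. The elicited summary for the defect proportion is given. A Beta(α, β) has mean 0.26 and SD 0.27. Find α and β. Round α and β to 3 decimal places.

α = 0.426, β = 1.213

First σ² = 0.0729. Setting α = μn, β = (1−μ)n with n = α+β,
μ(1−μ)/(n+1) = 0.0729 ⇒ n+1 = 0.1924/0.0729 = 2.6392 ⇒ n = 1.6392.
Hence α = 0.26×1.6392 = 0.426, β = 0.74×1.6392 = 1.213.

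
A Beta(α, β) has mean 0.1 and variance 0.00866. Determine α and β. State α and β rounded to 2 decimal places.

Let s = α+β. The Beta variance is μ(1−μ)/(s+1).
So s+1 = μ(1−μ)/σ² = (0.1×0.9)/0.00866 = 0.09/0.00866 = 10.3926, giving s = 9.3926.
Then α = μs = 0.1×9.3926 = 0.94 and β = (1−μ)s = 0.9×9.3926 = 8.45.

α = 0.94, β = 8.45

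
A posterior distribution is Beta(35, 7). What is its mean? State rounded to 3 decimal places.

The Beta mean is α/(α+β) = 35/(35+7) = 0.833.

0.833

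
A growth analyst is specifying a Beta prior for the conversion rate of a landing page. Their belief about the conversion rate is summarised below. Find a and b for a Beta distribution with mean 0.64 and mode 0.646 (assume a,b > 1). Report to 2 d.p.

With s = a+b: μ = a/s and mode = (a−1)/(s−2). Eliminating a = μs,
μs − 1 = m(s−2) ⇒ s(μ−m) = 1−2m ⇒ s = -0.292/-0.006 = 48.6667.
So a = μs = 31.15, b = (1−μ)s = 17.52.

a = 31.15, b = 17.52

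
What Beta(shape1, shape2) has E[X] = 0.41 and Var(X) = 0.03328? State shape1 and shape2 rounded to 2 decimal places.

By moment matching, shape1+shape2 = μ(1−μ)/σ² − 1 = (0.41·0.59)/0.03328 − 1 = 7.2686 − 1 = 6.2686.
Since shape1/(shape1+shape2) = μ, shape1 = 0.41·6.2686 = 2.57 and shape2 = 0.59·6.2686 = 3.70.

shape1 = 2.57, shape2 = 3.70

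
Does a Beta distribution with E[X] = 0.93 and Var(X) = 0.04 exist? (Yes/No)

Yes

The Beta variance bound is σ² < μ(1−μ).
Here μ(1−μ) = 0.93×0.07 = 0.0651, and 0.04 < 0.0651.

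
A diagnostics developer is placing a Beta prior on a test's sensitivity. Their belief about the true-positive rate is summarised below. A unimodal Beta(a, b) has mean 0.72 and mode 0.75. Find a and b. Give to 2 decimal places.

a = 12.00, b = 4.67

Let s = a+b. Mean gives a = μs = 0.72s; mode gives (a−1)/(s−2) = 0.75.
Substituting: 0.72s − 1 = 0.75(s−2) = 0.75s − 1.50, so -0.03s = -0.50 and s = 16.6667.
Then a = 0.72×16.6667 = 12.00 and b = s−a = 4.67.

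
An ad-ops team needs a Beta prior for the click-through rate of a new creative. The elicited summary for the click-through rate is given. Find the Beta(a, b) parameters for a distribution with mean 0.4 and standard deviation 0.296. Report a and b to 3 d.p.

σ² = 0.296² = 0.087616.
With s = a+b, Var = μ(1−μ)/(s+1), so s+1 = (0.4×0.6)/0.087616 = 2.7392 and s = 1.7392.
a = μs = 0.696, b = (1−μ)s = 1.044.

a = 0.696, b = 1.044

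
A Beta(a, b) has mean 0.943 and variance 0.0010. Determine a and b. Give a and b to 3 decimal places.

Let s = a+b. The Beta variance is μ(1−μ)/(s+1).
So s+1 = μ(1−μ)/σ² = (0.943×0.057)/0.0010 = 0.053751/0.0010 = 53.7510, giving s = 52.7510.
Then a = μs = 0.943×52.7510 = 49.744 and b = (1−μ)s = 0.057×52.7510 = 3.007.

a = 49.744, b = 3.007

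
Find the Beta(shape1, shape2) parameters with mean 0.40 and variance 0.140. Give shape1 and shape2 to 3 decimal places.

shape1 = 0.286, shape2 = 0.429

Let s = shape1+shape2. The Beta variance is μ(1−μ)/(s+1).
So s+1 = μ(1−μ)/σ² = (0.40×0.60)/0.140 = 0.2400/0.140 = 1.7143, giving s = 0.7143.
Then shape1 = μs = 0.40×0.7143 = 0.286 and shape2 = (1−μ)s = 0.60×0.7143 = 0.429.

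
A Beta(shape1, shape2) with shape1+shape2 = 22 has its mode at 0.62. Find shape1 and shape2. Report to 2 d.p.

Since the density peak of Beta(shape1,shape2) is at (shape1−1)/(shape1+shape2−2),
shape1 = 1 + 0.62(22−2) = 13.40 and shape2 = 22 − 13.40 = 8.60.

shape1 = 13.40, shape2 = 8.60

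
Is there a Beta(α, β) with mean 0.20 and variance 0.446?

For any Beta, Var(X) < E[X]·(1−E[X]).
Here μ(1−μ) = 0.20×0.80 = 0.1600, and 0.446 ≥ 0.1600.

No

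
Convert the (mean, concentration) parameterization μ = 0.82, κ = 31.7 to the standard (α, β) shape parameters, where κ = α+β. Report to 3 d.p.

α = 25.994, β = 5.706

Split κ in proportion μ : (1−μ): α = 0.82·31.7 = 25.994, β = 31.7 − 25.994 = 5.706.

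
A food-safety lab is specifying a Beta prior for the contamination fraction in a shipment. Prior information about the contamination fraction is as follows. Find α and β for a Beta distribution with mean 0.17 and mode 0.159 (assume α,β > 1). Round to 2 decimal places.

Let s = α+β. Mean gives α = μs = 0.17s; mode gives (α−1)/(s−2) = 0.159.
Substituting: 0.17s − 1 = 0.159(s−2) = 0.159s − 0.318, so 0.011s = 0.682 and s = 62.0000.
Then α = 0.17×62.0000 = 10.54 and β = s−α = 51.46.

α = 10.54, β = 51.46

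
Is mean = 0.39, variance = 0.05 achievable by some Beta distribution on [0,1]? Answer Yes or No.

Yes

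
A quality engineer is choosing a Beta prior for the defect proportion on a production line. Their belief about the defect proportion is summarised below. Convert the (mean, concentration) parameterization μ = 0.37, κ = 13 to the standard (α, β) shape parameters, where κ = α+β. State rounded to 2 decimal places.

α = 4.81, β = 8.19

Split κ in proportion μ : (1−μ): α = 0.37·13 = 4.81, β = 13 − 4.81 = 8.19.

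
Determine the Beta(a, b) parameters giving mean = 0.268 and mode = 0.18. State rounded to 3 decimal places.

a = 1.949, b = 5.324

With s = a+b: μ = a/s and mode = (a−1)/(s−2). Eliminating a = μs,
μs − 1 = m(s−2) ⇒ s(μ−m) = 1−2m ⇒ s = 0.64/0.088 = 7.2727.
So a = μs = 1.949, b = (1−μ)s = 5.324.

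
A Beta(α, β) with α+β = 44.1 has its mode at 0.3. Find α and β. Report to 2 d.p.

Since the density peak of Beta(α,β) is at (α−1)/(α+β−2),
α = 1 + 0.3(44.1−2) = 13.63 and β = 44.1 − 13.63 = 30.47.

α = 13.63, β = 30.47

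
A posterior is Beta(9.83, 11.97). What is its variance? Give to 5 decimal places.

0.01086

α+β = 21.80 and αβ = 117.6651, so Var = αβ/[(α+β)²(α+β+1)] = 117.6651/10835.472000 = 0.01086.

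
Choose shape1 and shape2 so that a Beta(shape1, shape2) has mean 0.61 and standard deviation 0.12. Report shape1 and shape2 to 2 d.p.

shape1 = 9.47, shape2 = 6.05

Variance = 0.12² = 0.0144. The moment-matching identity shape1+shape2 = μ(1−μ)/Var − 1 gives
shape1+shape2 = 0.2379/0.0144 − 1 = 15.5208, so shape1 = μ·15.5208 = 9.47 and shape2 = (1−μ)·15.5208 = 6.05.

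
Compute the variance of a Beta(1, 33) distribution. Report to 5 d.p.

Var = αβ/[(α+β)²(α+β+1)] = (1×33)/(34²×35) = 33/40460 = 0.00082.

0.00082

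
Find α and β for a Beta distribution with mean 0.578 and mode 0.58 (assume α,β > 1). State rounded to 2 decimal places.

α = 46.24, β = 33.76

Let s = α+β. Mean gives α = μs = 0.578s; mode gives (α−1)/(s−2) = 0.58.
Substituting: 0.578s − 1 = 0.58(s−2) = 0.58s − 1.16, so -0.002s = -0.16 and s = 80.0000.
Then α = 0.578×80.0000 = 46.24 and β = s−α = 33.76.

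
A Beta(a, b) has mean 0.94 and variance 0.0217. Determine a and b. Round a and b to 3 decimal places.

Write ν = a+b; then a = μν and Var = μ(1−μ)/(ν+1).
ν = μ(1−μ)/Var − 1 = 0.0564/0.0217 − 1 = 1.5991.
a = 0.94·1.5991 = 1.503, b = 0.06·1.5991 = 0.096.

a = 1.503, b = 0.096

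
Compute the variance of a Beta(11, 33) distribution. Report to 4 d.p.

μ = 11/44 = 0.250000; Var = μ(1−μ)/(α+β+1) = 0.1875000/45 = 0.0042.

0.0042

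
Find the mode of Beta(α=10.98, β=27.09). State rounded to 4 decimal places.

0.2767

The density x^(α−1)(1−x)^(β−1) is maximised at (α−1)/(α+β−2) = 9.98/36.07 = 0.2767.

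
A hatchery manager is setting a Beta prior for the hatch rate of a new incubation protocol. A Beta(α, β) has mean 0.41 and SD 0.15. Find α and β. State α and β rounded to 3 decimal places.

α = 3.998, β = 5.753

First σ² = 0.0225. Setting α = μn, β = (1−μ)n with n = α+β,
μ(1−μ)/(n+1) = 0.0225 ⇒ n+1 = 0.2419/0.0225 = 10.7511 ⇒ n = 9.7511.
Hence α = 0.41×9.7511 = 3.998, β = 0.59×9.7511 = 5.753.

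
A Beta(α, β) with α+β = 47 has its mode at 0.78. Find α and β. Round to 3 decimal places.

Since the density peak of Beta(α,β) is at (α−1)/(α+β−2),
α = 1 + 0.78(47−2) = 36.100 and β = 47 − 36.100 = 10.900.

α = 36.100, β = 10.900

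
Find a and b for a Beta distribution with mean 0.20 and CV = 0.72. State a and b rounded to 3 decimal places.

a = 1.343, b = 5.373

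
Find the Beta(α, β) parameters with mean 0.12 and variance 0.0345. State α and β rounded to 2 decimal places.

α = 0.25, β = 1.81

By moment matching, α+β = μ(1−μ)/σ² − 1 = (0.12·0.88)/0.0345 − 1 = 3.0609 − 1 = 2.0609.
Since α/(α+β) = μ, α = 0.12·2.0609 = 0.25 and β = 0.88·2.0609 = 1.81.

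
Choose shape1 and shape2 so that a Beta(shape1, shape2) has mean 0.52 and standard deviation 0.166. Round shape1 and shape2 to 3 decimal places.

shape1 = 4.190, shape2 = 3.868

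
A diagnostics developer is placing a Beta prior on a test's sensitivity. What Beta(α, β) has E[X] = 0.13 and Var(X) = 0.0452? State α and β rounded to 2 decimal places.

Let s = α+β. The Beta variance is μ(1−μ)/(s+1).
So s+1 = μ(1−μ)/σ² = (0.13×0.87)/0.0452 = 0.1131/0.0452 = 2.5022, giving s = 1.5022.
Then α = μs = 0.13×1.5022 = 0.20 and β = (1−μ)s = 0.87×1.5022 = 1.31.

α = 0.20, β = 1.31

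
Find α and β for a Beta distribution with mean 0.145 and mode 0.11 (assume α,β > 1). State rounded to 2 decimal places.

Let s = α+β. Mean gives α = μs = 0.145s; mode gives (α−1)/(s−2) = 0.11.
Substituting: 0.145s − 1 = 0.11(s−2) = 0.11s − 0.22, so 0.035s = 0.78 and s = 22.2857.
Then α = 0.145×22.2857 = 3.23 and β = s−α = 19.05.

α = 3.23, β = 19.05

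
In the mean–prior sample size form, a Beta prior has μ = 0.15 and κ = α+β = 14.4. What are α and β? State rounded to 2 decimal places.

α = 2.16, β = 12.24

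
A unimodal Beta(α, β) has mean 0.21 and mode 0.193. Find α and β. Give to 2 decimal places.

With s = α+β: μ = α/s and mode = (α−1)/(s−2). Eliminating α = μs,
μs − 1 = m(s−2) ⇒ s(μ−m) = 1−2m ⇒ s = 0.614/0.017 = 36.1176.
So α = μs = 7.58, β = (1−μ)s = 28.53.

α = 7.58, β = 28.53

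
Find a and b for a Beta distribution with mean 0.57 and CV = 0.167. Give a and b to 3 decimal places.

a = 14.848, b = 11.201

Var = (CV·μ)² = (0.167×0.57)² = 0.009061.
a+b = μ(1−μ)/Var − 1 = 0.2451/0.009061 − 1 = 26.0496.
Thus a = 0.57·26.0496 = 14.848 and b = 0.43·26.0496 = 11.201.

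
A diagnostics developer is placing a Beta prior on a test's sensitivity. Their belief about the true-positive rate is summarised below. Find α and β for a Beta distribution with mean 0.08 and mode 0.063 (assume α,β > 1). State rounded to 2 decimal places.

α = 4.11, β = 47.30

With s = α+β: μ = α/s and mode = (α−1)/(s−2). Eliminating α = μs,
μs − 1 = m(s−2) ⇒ s(μ−m) = 1−2m ⇒ s = 0.874/0.017 = 51.4118.
So α = μs = 4.11, β = (1−μ)s = 47.30.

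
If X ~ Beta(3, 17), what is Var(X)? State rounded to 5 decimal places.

0.00607

μ = 3/20 = 0.150000; Var = μ(1−μ)/(α+β+1) = 0.1275000/21 = 0.00607.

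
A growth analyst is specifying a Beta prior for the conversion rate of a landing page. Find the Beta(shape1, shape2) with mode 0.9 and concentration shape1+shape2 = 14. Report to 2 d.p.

For shape1,shape2>1 the mode is (shape1−1)/(shape1+shape2−2), so shape1 = mode·(κ−2)+1 = 0.9×12+1 = 11.80.
And shape2 = (1−mode)·(κ−2)+1 = 0.1×12+1 = 2.20.

shape1 = 11.80, shape2 = 2.20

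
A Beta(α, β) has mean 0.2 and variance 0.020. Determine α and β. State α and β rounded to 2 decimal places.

α = 1.40, β = 5.60

Write ν = α+β; then α = μν and Var = μ(1−μ)/(ν+1).
ν = μ(1−μ)/Var − 1 = 0.16/0.020 − 1 = 7.0000.
α = 0.2·7.0000 = 1.40, β = 0.8·7.0000 = 5.60.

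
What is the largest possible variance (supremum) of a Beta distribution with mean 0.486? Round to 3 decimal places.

Var = μ(1−μ)/(α+β+1), which approaches μ(1−μ) as α+β → 0.
So the supremum is μ(1−μ) = 0.486×0.514 = 0.250.

0.250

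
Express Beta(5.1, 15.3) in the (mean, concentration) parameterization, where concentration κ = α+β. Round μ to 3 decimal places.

μ = 0.250, κ = 20.4

κ = α+β = 5.1+15.3 = 20.4; μ = α/κ = 5.1/20.4 = 0.250.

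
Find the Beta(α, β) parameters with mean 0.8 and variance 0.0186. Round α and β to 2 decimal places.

Let s = α+β. The Beta variance is μ(1−μ)/(s+1).
So s+1 = μ(1−μ)/σ² = (0.8×0.2)/0.0186 = 0.16/0.0186 = 8.6022, giving s = 7.6022.
Then α = μs = 0.8×7.6022 = 6.08 and β = (1−μ)s = 0.2×7.6022 = 1.52.

α = 6.08, β = 1.52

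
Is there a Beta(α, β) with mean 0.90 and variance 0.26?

The Beta variance bound is σ² < μ(1−μ).
Here μ(1−μ) = 0.90×0.10 = 0.0900, and 0.26 ≥ 0.0900.

No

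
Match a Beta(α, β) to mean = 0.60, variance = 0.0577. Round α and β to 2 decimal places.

By moment matching, α+β = μ(1−μ)/σ² − 1 = (0.60·0.40)/0.0577 − 1 = 4.1594 − 1 = 3.1594.
Since α/(α+β) = μ, α = 0.60·3.1594 = 1.90 and β = 0.40·3.1594 = 1.26.

α = 1.90, β = 1.26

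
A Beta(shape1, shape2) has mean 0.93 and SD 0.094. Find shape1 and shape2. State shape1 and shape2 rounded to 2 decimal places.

shape1 = 5.92, shape2 = 0.45

First σ² = 0.008836. Setting shape1 = μn, shape2 = (1−μ)n with n = shape1+shape2,
μ(1−μ)/(n+1) = 0.008836 ⇒ n+1 = 0.0651/0.008836 = 7.3676 ⇒ n = 6.3676.
Hence shape1 = 0.93×6.3676 = 5.92, shape2 = 0.07×6.3676 = 0.45.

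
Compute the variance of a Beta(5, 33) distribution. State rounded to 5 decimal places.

0.00293

Var = αβ/[(α+β)²(α+β+1)] = (5×33)/(38²×39) = 165/56316 = 0.00293.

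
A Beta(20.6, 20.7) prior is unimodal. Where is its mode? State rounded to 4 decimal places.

0.4987

With α,β > 1, mode = (α−1)/(α+β−2) = 19.6/39.3 = 0.4987.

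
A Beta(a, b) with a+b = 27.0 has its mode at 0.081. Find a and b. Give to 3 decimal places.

a = 3.025, b = 23.975

Since the density peak of Beta(a,b) is at (a−1)/(a+b−2),
a = 1 + 0.081(27.0−2) = 3.025 and b = 27.0 − 3.025 = 23.975.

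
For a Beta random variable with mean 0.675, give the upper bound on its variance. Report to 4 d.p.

0.2194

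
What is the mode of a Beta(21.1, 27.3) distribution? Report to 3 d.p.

0.433

With α,β > 1, mode = (α−1)/(α+β−2) = 20.1/46.4 = 0.433.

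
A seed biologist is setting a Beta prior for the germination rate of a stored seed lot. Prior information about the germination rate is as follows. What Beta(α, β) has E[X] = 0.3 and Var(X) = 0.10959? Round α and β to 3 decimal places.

α = 0.275, β = 0.641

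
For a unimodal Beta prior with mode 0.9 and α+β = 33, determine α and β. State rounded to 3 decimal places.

α = 28.900, β = 4.100

For α,β>1 the mode is (α−1)/(α+β−2), so α = mode·(κ−2)+1 = 0.9×31+1 = 28.900.
And β = (1−mode)·(κ−2)+1 = 0.1×31+1 = 4.100.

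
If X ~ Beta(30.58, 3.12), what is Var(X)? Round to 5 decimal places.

0.00242

μ = 30.58/33.70 = 0.907418; Var = μ(1−μ)/(α+β+1) = 0.0840102/34.70 = 0.00242.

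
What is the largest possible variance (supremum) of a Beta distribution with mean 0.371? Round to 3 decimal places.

Var = μ(1−μ)/(α+β+1), which approaches μ(1−μ) as α+β → 0.
So the supremum is μ(1−μ) = 0.371×0.629 = 0.233.

0.233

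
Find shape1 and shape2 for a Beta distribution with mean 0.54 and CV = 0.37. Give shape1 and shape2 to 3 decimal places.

Var = (CV·μ)² = (0.37×0.54)² = 0.039920.
shape1+shape2 = μ(1−μ)/Var − 1 = 0.2484/0.039920 − 1 = 5.2224.
Thus shape1 = 0.54·5.2224 = 2.820 and shape2 = 0.46·5.2224 = 2.402.

shape1 = 2.820, shape2 = 2.402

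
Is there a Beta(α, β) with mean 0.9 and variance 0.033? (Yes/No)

A Beta with mean μ has variance μ(1−μ)/(α+β+1) < μ(1−μ).
Here μ(1−μ) = 0.9×0.1 = 0.09, and 0.033 < 0.09.

Yes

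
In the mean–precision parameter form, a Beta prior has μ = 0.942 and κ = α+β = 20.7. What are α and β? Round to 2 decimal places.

α = μκ = 0.942×20.7 = 19.50 and β = (1−μ)κ = 0.058×20.7 = 1.20.

α = 19.50, β = 1.20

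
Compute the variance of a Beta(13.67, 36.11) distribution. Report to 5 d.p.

Var = αβ/[(α+β)²(α+β+1)] = (13.67×36.11)/(49.78²×50.78) = 493.6237/125835.297752 = 0.00392.

0.00392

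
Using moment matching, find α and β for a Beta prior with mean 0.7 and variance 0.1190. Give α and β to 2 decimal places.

Write ν = α+β; then α = μν and Var = μ(1−μ)/(ν+1).
ν = μ(1−μ)/Var − 1 = 0.21/0.1190 − 1 = 0.7647.
α = 0.7·0.7647 = 0.54, β = 0.3·0.7647 = 0.23.

α = 0.54, β = 0.23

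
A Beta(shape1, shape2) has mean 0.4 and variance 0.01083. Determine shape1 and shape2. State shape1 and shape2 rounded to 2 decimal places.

By moment matching, shape1+shape2 = μ(1−μ)/σ² − 1 = (0.4·0.6)/0.01083 − 1 = 22.1607 − 1 = 21.1607.
Since shape1/(shape1+shape2) = μ, shape1 = 0.4·21.1607 = 8.46 and shape2 = 0.6·21.1607 = 12.70.

shape1 = 8.46, shape2 = 12.70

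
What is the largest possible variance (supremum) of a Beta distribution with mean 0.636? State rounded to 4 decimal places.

For fixed mean μ the Beta variance is μ(1−μ)/(α+β+1), increasing as α+β decreases.
Its least upper bound (not attained) is μ(1−μ) = 0.636·0.364 = 0.2315.

0.2315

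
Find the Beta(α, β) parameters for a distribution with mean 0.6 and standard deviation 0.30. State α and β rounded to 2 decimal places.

σ² = 0.30² = 0.0900.
With s = α+β, Var = μ(1−μ)/(s+1), so s+1 = (0.6×0.4)/0.0900 = 2.6667 and s = 1.6667.
α = μs = 1.00, β = (1−μ)s = 0.67.

α = 1.00, β = 0.67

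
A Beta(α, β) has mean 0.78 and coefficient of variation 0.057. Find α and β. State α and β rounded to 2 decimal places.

Var = (CV·μ)² = (0.057×0.78)² = 0.001977.
α+β = μ(1−μ)/Var − 1 = 0.1716/0.001977 − 1 = 85.8117.
Thus α = 0.78·85.8117 = 66.93 and β = 0.22·85.8117 = 18.88.

α = 66.93, β = 18.88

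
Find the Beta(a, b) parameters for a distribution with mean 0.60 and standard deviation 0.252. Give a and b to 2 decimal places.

Variance = 0.252² = 0.063504. The moment-matching identity a+b = μ(1−μ)/Var − 1 gives
a+b = 0.2400/0.063504 − 1 = 2.7793, so a = μ·2.7793 = 1.67 and b = (1−μ)·2.7793 = 1.11.

a = 1.67, b = 1.11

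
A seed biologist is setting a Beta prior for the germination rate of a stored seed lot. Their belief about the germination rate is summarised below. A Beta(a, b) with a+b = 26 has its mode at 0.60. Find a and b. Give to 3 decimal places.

a = 15.400, b = 10.600

For a,b>1 the mode is (a−1)/(a+b−2), so a = mode·(κ−2)+1 = 0.60×24+1 = 15.400.
And b = (1−mode)·(κ−2)+1 = 0.40×24+1 = 10.600.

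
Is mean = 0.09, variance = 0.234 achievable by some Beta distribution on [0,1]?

A Beta with mean μ has variance μ(1−μ)/(α+β+1) < μ(1−μ).
Here μ(1−μ) = 0.09×0.91 = 0.0819, and 0.234 ≥ 0.0819.

No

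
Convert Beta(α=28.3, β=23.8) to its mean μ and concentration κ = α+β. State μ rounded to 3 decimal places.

κ = α+β = 28.3+23.8 = 52.1; μ = α/κ = 28.3/52.1 = 0.543.

μ = 0.543, κ = 52.1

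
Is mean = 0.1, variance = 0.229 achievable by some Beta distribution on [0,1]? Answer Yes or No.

A Beta with mean μ has variance μ(1−μ)/(α+β+1) < μ(1−μ).
Here μ(1−μ) = 0.1×0.9 = 0.09, and 0.229 ≥ 0.09.

No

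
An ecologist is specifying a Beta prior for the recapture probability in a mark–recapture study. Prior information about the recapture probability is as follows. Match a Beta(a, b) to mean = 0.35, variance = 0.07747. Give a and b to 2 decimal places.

a = 0.68, b = 1.26

By moment matching, a+b = μ(1−μ)/σ² − 1 = (0.35·0.65)/0.07747 − 1 = 2.9366 − 1 = 1.9366.
Since a/(a+b) = μ, a = 0.35·1.9366 = 0.68 and b = 0.65·1.9366 = 1.26.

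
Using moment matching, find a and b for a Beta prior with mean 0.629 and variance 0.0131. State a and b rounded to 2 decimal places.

a = 10.58, b = 6.24

Write ν = a+b; then a = μν and Var = μ(1−μ)/(ν+1).
ν = μ(1−μ)/Var − 1 = 0.233359/0.0131 − 1 = 16.8137.
a = 0.629·16.8137 = 10.58, b = 0.371·16.8137 = 6.24.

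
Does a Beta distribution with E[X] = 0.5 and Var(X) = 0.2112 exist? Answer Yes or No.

Yes

The Beta variance bound is σ² < μ(1−μ).
Here μ(1−μ) = 0.5×0.5 = 0.25, and 0.2112 < 0.25.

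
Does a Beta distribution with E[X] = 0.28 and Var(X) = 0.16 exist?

For any Beta, Var(X) < E[X]·(1−E[X]).
Here μ(1−μ) = 0.28×0.72 = 0.2016, and 0.16 < 0.2016.

Yes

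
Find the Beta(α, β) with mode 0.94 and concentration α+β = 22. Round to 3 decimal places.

α = 19.800, β = 2.200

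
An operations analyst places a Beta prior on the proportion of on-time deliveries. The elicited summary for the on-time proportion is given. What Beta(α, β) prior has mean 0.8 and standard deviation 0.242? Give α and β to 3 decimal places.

α = 1.386, β = 0.346

Variance = 0.242² = 0.058564. The moment-matching identity α+β = μ(1−μ)/Var − 1 gives
α+β = 0.16/0.058564 − 1 = 1.7321, so α = μ·1.7321 = 1.386 and β = (1−μ)·1.7321 = 0.346.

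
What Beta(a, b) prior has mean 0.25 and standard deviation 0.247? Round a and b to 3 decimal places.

a = 0.518, b = 1.555

First σ² = 0.061009. Setting a = μn, b = (1−μ)n with n = a+b,
μ(1−μ)/(n+1) = 0.061009 ⇒ n+1 = 0.1875/0.061009 = 3.0733 ⇒ n = 2.0733.
Hence a = 0.25×2.0733 = 0.518, b = 0.75×2.0733 = 1.555.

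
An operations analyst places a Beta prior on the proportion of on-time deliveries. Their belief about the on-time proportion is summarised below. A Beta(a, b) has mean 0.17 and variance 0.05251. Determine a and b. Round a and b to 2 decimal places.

a = 0.29, b = 1.40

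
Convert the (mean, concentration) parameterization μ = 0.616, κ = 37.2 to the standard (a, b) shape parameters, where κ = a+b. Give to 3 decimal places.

a = 22.915, b = 14.285

Split κ in proportion μ : (1−μ): a = 0.616·37.2 = 22.915, b = 37.2 − 22.915 = 14.285.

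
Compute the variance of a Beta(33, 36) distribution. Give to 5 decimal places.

μ = 33/69 = 0.478261; Var = μ(1−μ)/(α+β+1) = 0.2495274/70 = 0.00356.

0.00356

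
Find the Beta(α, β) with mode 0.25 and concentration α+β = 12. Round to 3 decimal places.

α = 3.500, β = 8.500

Since the density peak of Beta(α,β) is at (α−1)/(α+β−2),
α = 1 + 0.25(12−2) = 3.500 and β = 12 − 3.500 = 8.500.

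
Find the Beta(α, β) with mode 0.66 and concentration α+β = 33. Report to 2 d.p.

α = 21.46, β = 11.54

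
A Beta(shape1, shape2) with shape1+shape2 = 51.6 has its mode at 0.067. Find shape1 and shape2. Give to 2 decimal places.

shape1 = 4.32, shape2 = 47.28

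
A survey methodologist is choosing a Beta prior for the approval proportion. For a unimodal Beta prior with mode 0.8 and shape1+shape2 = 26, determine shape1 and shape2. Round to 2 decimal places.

shape1 = 20.20, shape2 = 5.80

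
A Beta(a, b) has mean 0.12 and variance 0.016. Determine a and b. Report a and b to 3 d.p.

Let s = a+b. The Beta variance is μ(1−μ)/(s+1).
So s+1 = μ(1−μ)/σ² = (0.12×0.88)/0.016 = 0.1056/0.016 = 6.6000, giving s = 5.6000.
Then a = μs = 0.12×5.6000 = 0.672 and b = (1−μ)s = 0.88×5.6000 = 4.928.

a = 0.672, b = 4.928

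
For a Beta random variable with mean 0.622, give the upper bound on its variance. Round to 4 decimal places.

0.2351

For fixed mean μ the Beta variance is μ(1−μ)/(α+β+1), increasing as α+β decreases.
Its least upper bound (not attained) is μ(1−μ) = 0.622·0.378 = 0.2351.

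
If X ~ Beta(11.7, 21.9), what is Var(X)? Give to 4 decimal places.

Var = αβ/[(α+β)²(α+β+1)] = (11.7×21.9)/(33.6²×34.6) = 256.23/39062.016 = 0.0066.

0.0066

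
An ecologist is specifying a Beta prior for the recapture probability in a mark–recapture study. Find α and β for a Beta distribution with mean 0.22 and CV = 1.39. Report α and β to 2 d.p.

α = 0.18, β = 0.65

Var = (CV·μ)² = (1.39×0.22)² = 0.093514.
α+β = μ(1−μ)/Var − 1 = 0.1716/0.093514 − 1 = 0.8350.
Thus α = 0.22·0.8350 = 0.18 and β = 0.78·0.8350 = 0.65.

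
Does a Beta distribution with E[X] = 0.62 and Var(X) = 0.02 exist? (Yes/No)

Yes

The Beta variance bound is σ² < μ(1−μ).
Here μ(1−μ) = 0.62×0.38 = 0.2356, and 0.02 < 0.2356.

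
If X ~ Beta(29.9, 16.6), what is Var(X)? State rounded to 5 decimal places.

α+β = 46.5 and αβ = 496.34, so Var = αβ/[(α+β)²(α+β+1)] = 496.34/102706.875 = 0.00483.

0.00483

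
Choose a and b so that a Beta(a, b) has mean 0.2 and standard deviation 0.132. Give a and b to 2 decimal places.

a = 1.64, b = 6.55

Variance = 0.132² = 0.017424. The moment-matching identity a+b = μ(1−μ)/Var − 1 gives
a+b = 0.16/0.017424 − 1 = 8.1827, so a = μ·8.1827 = 1.64 and b = (1−μ)·8.1827 = 6.55.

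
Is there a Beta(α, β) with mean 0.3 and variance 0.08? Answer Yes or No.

A Beta with mean μ has variance μ(1−μ)/(α+β+1) < μ(1−μ).
Here μ(1−μ) = 0.3×0.7 = 0.21, and 0.08 < 0.21.

Yes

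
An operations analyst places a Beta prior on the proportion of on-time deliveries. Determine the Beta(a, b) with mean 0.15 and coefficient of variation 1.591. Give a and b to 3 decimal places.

σ = CV·μ = 1.591×0.15 = 0.23865, so σ² = 0.056954.
s+1 = μ(1−μ)/σ² = 0.1275/0.056954 = 2.2387, so s = a+b = 1.2387.
a = μs = 0.186, b = (1−μ)s = 1.053.

a = 0.186, b = 1.053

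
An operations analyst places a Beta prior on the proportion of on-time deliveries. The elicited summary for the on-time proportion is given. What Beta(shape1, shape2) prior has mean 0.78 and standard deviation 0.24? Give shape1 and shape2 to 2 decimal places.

σ² = 0.24² = 0.0576.
With s = shape1+shape2, Var = μ(1−μ)/(s+1), so s+1 = (0.78×0.22)/0.0576 = 2.9792 and s = 1.9792.
shape1 = μs = 1.54, shape2 = (1−μ)s = 0.44.

shape1 = 1.54, shape2 = 0.44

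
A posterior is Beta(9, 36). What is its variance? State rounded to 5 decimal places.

α+β = 45 and αβ = 324, so Var = αβ/[(α+β)²(α+β+1)] = 324/93150 = 0.00348.

0.00348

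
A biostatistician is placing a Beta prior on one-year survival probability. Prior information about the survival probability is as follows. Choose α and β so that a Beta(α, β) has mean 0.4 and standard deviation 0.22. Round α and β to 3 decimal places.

α = 1.583, β = 2.375

First σ² = 0.0484. Setting α = μn, β = (1−μ)n with n = α+β,
μ(1−μ)/(n+1) = 0.0484 ⇒ n+1 = 0.24/0.0484 = 4.9587 ⇒ n = 3.9587.
Hence α = 0.4×3.9587 = 1.583, β = 0.6×3.9587 = 2.375.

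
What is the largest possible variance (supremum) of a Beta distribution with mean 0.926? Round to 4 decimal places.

0.0685

For fixed mean μ the Beta variance is μ(1−μ)/(α+β+1), increasing as α+β decreases.
Its least upper bound (not attained) is μ(1−μ) = 0.926·0.074 = 0.0685.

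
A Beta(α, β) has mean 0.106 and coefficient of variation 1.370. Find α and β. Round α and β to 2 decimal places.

Var = (CV·μ)² = (1.370×0.106)² = 0.021089.
α+β = μ(1−μ)/Var − 1 = 0.094764/0.021089 − 1 = 3.4936.
Thus α = 0.106·3.4936 = 0.37 and β = 0.894·3.4936 = 3.12.

α = 0.37, β = 3.12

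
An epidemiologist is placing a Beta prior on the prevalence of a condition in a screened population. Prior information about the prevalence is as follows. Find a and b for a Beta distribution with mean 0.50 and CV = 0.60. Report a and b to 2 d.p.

a = 0.89, b = 0.89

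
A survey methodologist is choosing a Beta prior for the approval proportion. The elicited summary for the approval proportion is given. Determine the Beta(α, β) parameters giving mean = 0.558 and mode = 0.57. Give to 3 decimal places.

With s = α+β: μ = α/s and mode = (α−1)/(s−2). Eliminating α = μs,
μs − 1 = m(s−2) ⇒ s(μ−m) = 1−2m ⇒ s = -0.14/-0.012 = 11.6667.
So α = μs = 6.510, β = (1−μ)s = 5.157.

α = 6.510, β = 5.157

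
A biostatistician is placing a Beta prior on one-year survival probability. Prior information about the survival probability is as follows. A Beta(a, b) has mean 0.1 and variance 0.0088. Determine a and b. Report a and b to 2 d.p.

Write ν = a+b; then a = μν and Var = μ(1−μ)/(ν+1).
ν = μ(1−μ)/Var − 1 = 0.09/0.0088 − 1 = 9.2273.
a = 0.1·9.2273 = 0.92, b = 0.9·9.2273 = 8.30.

a = 0.92, b = 8.30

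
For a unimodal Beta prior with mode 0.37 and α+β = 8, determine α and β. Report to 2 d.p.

α = 3.22, β = 4.78

Since the density peak of Beta(α,β) is at (α−1)/(α+β−2),
α = 1 + 0.37(8−2) = 3.22 and β = 8 − 3.22 = 4.78.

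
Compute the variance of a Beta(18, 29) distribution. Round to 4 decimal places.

0.0049

Var = αβ/[(α+β)²(α+β+1)] = (18×29)/(47²×48) = 522/106032 = 0.0049.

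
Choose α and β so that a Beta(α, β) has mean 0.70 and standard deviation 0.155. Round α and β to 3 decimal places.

α = 5.419, β = 2.322

Variance = 0.155² = 0.024025. The moment-matching identity α+β = μ(1−μ)/Var − 1 gives
α+β = 0.2100/0.024025 − 1 = 7.7409, so α = μ·7.7409 = 5.419 and β = (1−μ)·7.7409 = 2.322.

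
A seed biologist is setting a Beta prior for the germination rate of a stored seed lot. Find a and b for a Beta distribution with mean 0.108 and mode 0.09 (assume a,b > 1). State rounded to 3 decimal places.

With s = a+b: μ = a/s and mode = (a−1)/(s−2). Eliminating a = μs,
μs − 1 = m(s−2) ⇒ s(μ−m) = 1−2m ⇒ s = 0.82/0.018 = 45.5556.
So a = μs = 4.920, b = (1−μ)s = 40.636.

a = 4.920, b = 40.636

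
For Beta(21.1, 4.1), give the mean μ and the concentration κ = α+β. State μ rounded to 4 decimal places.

κ = α+β = 21.1+4.1 = 25.2; μ = α/κ = 21.1/25.2 = 0.8373.

μ = 0.8373, κ = 25.2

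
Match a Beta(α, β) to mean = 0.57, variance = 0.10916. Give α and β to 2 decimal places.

Write ν = α+β; then α = μν and Var = μ(1−μ)/(ν+1).
ν = μ(1−μ)/Var − 1 = 0.2451/0.10916 − 1 = 1.2453.
α = 0.57·1.2453 = 0.71, β = 0.43·1.2453 = 0.54.

α = 0.71, β = 0.54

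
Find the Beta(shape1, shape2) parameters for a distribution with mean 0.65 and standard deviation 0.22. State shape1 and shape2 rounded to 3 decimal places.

Variance = 0.22² = 0.0484. The moment-matching identity shape1+shape2 = μ(1−μ)/Var − 1 gives
shape1+shape2 = 0.2275/0.0484 − 1 = 3.7004, so shape1 = μ·3.7004 = 2.405 and shape2 = (1−μ)·3.7004 = 1.295.

shape1 = 2.405, shape2 = 1.295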